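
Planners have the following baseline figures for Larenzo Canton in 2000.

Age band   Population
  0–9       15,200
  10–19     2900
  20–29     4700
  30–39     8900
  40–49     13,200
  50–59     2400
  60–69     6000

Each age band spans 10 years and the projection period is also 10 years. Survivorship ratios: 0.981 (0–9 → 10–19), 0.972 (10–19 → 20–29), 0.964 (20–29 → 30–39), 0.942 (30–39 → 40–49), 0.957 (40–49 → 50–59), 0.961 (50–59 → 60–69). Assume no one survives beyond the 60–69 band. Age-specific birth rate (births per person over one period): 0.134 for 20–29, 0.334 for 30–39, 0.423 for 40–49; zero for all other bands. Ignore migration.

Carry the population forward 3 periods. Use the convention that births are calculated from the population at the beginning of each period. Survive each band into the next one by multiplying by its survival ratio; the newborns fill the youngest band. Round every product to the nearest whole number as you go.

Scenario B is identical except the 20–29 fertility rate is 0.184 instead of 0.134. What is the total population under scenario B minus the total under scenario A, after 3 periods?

1087

Period 1.
Births: 4700 * 0.134 = 630 ; 8900 * 0.334 = 2973 ; 13200 * 0.423 = 5584 → total 9187
10–19: 15200 * 0.981 = 14911
20–29: 2900 * 0.972 = 2819
30–39: 4700 * 0.964 = 4531
40–49: 8900 * 0.942 = 8384
50–59: 13200 * 0.957 = 12632
60–69: 2400 * 0.961 = 2306
Giving 9187 / 14911 / 2819 / 4531 / 8384 / 12632 / 2306.
Period 2.
Births: 2819 * 0.134 = 378 ; 4531 * 0.334 = 1513 ; 8384 * 0.423 = 3546 → total 5437
10–19: 9187 * 0.981 = 9012
20–29: 14911 * 0.972 = 14493
30–39: 2819 * 0.964 = 2718
40–49: 4531 * 0.942 = 4268
50–59: 8384 * 0.957 = 8023
60–69: 12632 * 0.961 = 12139
Giving 5437 / 9012 / 14493 / 2718 / 4268 / 8023 / 12139.
Period 3.
Births: 14493 * 0.134 = 1942 ; 2718 * 0.334 = 908 ; 4268 * 0.423 = 1805 → total 4655
10–19: 5437 * 0.981 = 5334
20–29: 9012 * 0.972 = 8760
30–39: 14493 * 0.964 = 13971
40–49: 2718 * 0.942 = 2560
50–59: 4268 * 0.957 = 4084
60–69: 8023 * 0.961 = 7710
Giving 4655 / 5334 / 8760 / 13971 / 2560 / 4084 / 7710.
Scenario A total after 3 periods: 47074
Scenario B projection —
Period 1.
Births: 4700 * 0.184 = 865 ; 8900 * 0.334 = 2973 ; 13200 * 0.423 = 5584 → total 9422
10–19: 15200 * 0.981 = 14911
20–29: 2900 * 0.972 = 2819
30–39: 4700 * 0.964 = 4531
40–49: 8900 * 0.942 = 8384
50–59: 13200 * 0.957 = 12632
60–69: 2400 * 0.961 = 2306
Giving 9422 / 14911 / 2819 / 4531 / 8384 / 12632 / 2306.
Period 2.
Births: 2819 * 0.184 = 519 ; 4531 * 0.334 = 1513 ; 8384 * 0.423 = 3546 → total 5578
10–19: 9422 * 0.981 = 9243
20–29: 14911 * 0.972 = 14493
30–39: 2819 * 0.964 = 2718
40–49: 4531 * 0.942 = 4268
50–59: 8384 * 0.957 = 8023
60–69: 12632 * 0.961 = 12139
Giving 5578 / 9243 / 14493 / 2718 / 4268 / 8023 / 12139.
Period 3.
Births: 14493 * 0.184 = 2667 ; 2718 * 0.334 = 908 ; 4268 * 0.423 = 1805 → total 5380
10–19: 5578 * 0.981 = 5472
20–29: 9243 * 0.972 = 8984
30–39: 14493 * 0.964 = 13971
40–49: 2718 * 0.942 = 2560
50–59: 4268 * 0.957 = 4084
60–69: 8023 * 0.961 = 7710
Giving 5380 / 5472 / 8984 / 13971 / 2560 / 4084 / 7710.
Scenario B total after 3 periods: 48161
Difference B − A = 48161 − 47074 = 1087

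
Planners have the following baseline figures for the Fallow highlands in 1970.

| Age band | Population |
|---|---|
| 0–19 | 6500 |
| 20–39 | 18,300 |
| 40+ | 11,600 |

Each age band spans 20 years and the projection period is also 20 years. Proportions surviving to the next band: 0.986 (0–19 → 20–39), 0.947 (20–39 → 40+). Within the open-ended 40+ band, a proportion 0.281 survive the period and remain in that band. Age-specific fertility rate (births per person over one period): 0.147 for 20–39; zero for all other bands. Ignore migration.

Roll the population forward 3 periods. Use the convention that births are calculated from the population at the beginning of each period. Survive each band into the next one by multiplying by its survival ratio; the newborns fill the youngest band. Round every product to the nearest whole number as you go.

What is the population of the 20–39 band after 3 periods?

929

Let group 1 be 0–19 through group 3 = 40+.
[period 1]
Births: 18300 × 0.147 = 2690
Group 2: 6500 × 0.986 = 6409
Group 3: 18300 × 0.947 + 11600 × 0.281 = 17330 + 3260 = 20590
Giving 2690 / 6409 / 20590.
[period 2]
Births: 6409 × 0.147 = 942
Group 2: 2690 × 0.986 = 2652
Group 3: 6409 × 0.947 + 20590 × 0.281 = 6069 + 5786 = 11855
Giving 942 / 2652 / 11855.
[period 3]
Births: 2652 × 0.147 = 390
Group 2: 942 × 0.986 = 929
Group 3: 2652 × 0.947 + 11855 × 0.281 = 2511 + 3331 = 5842
Giving 390 / 929 / 5842.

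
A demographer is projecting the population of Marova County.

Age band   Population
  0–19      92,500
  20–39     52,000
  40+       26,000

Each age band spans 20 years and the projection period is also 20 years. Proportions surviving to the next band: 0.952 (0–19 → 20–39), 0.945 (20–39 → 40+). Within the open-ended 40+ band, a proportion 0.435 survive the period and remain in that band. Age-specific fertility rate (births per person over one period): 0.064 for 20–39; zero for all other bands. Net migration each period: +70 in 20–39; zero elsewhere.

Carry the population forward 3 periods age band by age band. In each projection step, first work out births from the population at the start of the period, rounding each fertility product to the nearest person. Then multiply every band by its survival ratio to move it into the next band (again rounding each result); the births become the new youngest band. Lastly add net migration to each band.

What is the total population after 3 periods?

56373

(Groups numbered youngest = 1 to oldest = 3.)
[period 1]
Births: 52000 * 0.064 = 3328
Group 2: 92500 * 0.952 = 88060
Group 3: 52000 * 0.945 + 26000 * 0.435 = 49140 + 11310 = 60450
Net migration: Group 2 + 70 → 88130
Population now: 0–19=3328, 20–39=88130, 40+=60450
[period 2]
Births: 88130 * 0.064 = 5640
Group 2: 3328 * 0.952 = 3168
Group 3: 88130 * 0.945 + 60450 * 0.435 = 83283 + 26296 = 109579
Net migration: Group 2 + 70 → 3238
Population now: 0–19=5640, 20–39=3238, 40+=109579
[period 3]
Births: 3238 * 0.064 = 207
Group 2: 5640 * 0.952 = 5369
Group 3: 3238 * 0.945 + 109579 * 0.435 = 3060 + 47667 = 50727
Net migration: Group 2 + 70 → 5439
Population now: 0–19=207, 20–39=5439, 40+=50727
Total after period 3: 207 + 5439 + 50727 = 56373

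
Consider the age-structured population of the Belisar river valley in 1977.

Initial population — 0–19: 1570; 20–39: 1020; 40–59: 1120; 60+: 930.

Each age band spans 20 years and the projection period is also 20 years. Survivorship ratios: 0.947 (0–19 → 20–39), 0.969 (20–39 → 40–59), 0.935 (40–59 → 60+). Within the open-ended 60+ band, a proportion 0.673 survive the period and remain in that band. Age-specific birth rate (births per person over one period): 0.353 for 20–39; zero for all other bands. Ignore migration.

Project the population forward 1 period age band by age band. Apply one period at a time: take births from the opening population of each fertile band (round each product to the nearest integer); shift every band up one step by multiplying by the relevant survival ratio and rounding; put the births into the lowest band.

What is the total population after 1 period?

4508

Period 1:
Births: 1020 × 0.353 = 360
20–39: 1570 × 0.947 = 1487
40–59: 1020 × 0.969 = 988
60+: 1120 × 0.935 + 930 × 0.673 = 1047 + 626 = 1673
Giving 360 / 1487 / 988 / 1673.
Total after period 1: 360 + 1487 + 988 + 1673 = 4508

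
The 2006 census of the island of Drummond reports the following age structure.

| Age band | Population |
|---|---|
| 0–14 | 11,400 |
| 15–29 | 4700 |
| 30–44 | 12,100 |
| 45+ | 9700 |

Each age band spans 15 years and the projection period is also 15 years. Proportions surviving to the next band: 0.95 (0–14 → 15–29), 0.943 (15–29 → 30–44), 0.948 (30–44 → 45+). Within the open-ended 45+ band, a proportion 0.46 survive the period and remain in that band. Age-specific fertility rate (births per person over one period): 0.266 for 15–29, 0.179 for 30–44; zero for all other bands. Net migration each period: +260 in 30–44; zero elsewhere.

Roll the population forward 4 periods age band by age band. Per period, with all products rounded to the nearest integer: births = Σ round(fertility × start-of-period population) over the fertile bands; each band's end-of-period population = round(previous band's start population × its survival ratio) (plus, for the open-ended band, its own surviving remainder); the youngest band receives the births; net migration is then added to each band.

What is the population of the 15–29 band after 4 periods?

2601

Numbering the groups 1..4 from youngest to oldest:
Period 1:
Births: 4700 * 0.266 = 1250 ; 12100 * 0.179 = 2166 → 3416
Group 2: 11400 * 0.95 = 10830
Group 3: 4700 * 0.943 = 4432
Group 4: 12100 * 0.948 + 9700 * 0.46 = 11471 + 4462 = 15933
Net migration: Group 3 + 260 → 4692
Population now: 0–14=3416, 15–29=10830, 30–44=4692, 45+=15933
Period 2:
Births: 10830 * 0.266 = 2881 ; 4692 * 0.179 = 840 → 3721
Group 2: 3416 * 0.95 = 3245
Group 3: 10830 * 0.943 = 10213
Group 4: 4692 * 0.948 + 15933 * 0.46 = 4448 + 7329 = 11777
Net migration: Group 3 + 260 → 10473
Population now: 0–14=3721, 15–29=3245, 30–44=10473, 45+=11777
Period 3:
Births: 3245 * 0.266 = 863 ; 10473 * 0.179 = 1875 → 2738
Group 2: 3721 * 0.95 = 3535
Group 3: 3245 * 0.943 = 3060
Group 4: 10473 * 0.948 + 11777 * 0.46 = 9928 + 5417 = 15345
Net migration: Group 3 + 260 → 3320
Population now: 0–14=2738, 15–29=3535, 30–44=3320, 45+=15345
Period 4:
Births: 3535 * 0.266 = 940 ; 3320 * 0.179 = 594 → 1534
Group 2: 2738 * 0.95 = 2601
Group 3: 3535 * 0.943 = 3334
Group 4: 3320 * 0.948 + 15345 * 0.46 = 3147 + 7059 = 10206
Net migration: Group 3 + 260 → 3594
Population now: 0–14=1534, 15–29=2601, 30–44=3594, 45+=10206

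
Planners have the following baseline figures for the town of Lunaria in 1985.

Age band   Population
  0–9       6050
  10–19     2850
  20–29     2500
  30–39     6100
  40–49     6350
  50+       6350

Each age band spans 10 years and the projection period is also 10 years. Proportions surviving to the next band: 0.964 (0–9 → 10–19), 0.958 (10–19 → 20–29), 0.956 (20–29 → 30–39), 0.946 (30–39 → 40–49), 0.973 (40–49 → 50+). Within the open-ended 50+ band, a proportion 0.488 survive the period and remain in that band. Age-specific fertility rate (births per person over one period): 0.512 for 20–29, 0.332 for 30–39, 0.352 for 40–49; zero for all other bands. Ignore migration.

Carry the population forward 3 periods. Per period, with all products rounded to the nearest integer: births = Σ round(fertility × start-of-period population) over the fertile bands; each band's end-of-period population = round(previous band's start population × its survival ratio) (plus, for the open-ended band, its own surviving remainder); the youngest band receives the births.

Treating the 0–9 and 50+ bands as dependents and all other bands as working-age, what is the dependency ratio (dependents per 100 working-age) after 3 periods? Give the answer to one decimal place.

68.7

Period 1.
Births: 2500 × 0.512 = 1280, 6100 × 0.332 = 2025, 6350 × 0.352 = 2235 → 5540
10–19: 6050 × 0.964 = 5832
20–29: 2850 × 0.958 = 2730
30–39: 2500 × 0.956 = 2390
40–49: 6100 × 0.946 = 5771
50+: 6350 × 0.973 + 6350 × 0.488 = 6179 + 3099 = 9278
End of period: [5540, 5832, 2730, 2390, 5771, 9278]
Period 2.
Births: 2730 × 0.512 = 1398, 2390 × 0.332 = 793, 5771 × 0.352 = 2031 → 4222
10–19: 5540 × 0.964 = 5341
20–29: 5832 × 0.958 = 5587
30–39: 2730 × 0.956 = 2610
40–49: 2390 × 0.946 = 2261
50+: 5771 × 0.973 + 9278 × 0.488 = 5615 + 4528 = 10143
End of period: [4222, 5341, 5587, 2610, 2261, 10143]
Period 3.
Births: 5587 × 0.512 = 2861, 2610 × 0.332 = 867, 2261 × 0.352 = 796 → 4524
10–19: 4222 × 0.964 = 4070
20–29: 5341 × 0.958 = 5117
30–39: 5587 × 0.956 = 5341
40–49: 2610 × 0.946 = 2469
50+: 2261 × 0.973 + 10143 × 0.488 = 2200 + 4950 = 7150
End of period: [4524, 4070, 5117, 5341, 2469, 7150]
Dependents (band 0–9 + band 50+) = 4524 + 7150 = 11674; working-age = 16997; ratio = 11674/16997 × 100 = 68.7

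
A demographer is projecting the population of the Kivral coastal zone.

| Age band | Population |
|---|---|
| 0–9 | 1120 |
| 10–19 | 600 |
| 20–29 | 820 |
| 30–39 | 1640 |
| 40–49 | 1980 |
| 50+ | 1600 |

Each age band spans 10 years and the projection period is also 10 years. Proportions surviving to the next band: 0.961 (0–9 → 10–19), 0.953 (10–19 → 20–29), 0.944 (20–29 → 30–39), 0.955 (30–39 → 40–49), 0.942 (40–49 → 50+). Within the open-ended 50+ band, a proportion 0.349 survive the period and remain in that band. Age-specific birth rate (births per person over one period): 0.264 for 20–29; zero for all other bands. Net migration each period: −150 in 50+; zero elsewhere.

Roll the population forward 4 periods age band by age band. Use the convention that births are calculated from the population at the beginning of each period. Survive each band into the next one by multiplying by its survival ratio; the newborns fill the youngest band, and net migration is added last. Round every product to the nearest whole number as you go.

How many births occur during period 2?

Period 1:
Births: 820 * 0.264 = 216
10–19: 1120 * 0.961 = 1076
20–29: 600 * 0.953 = 572
30–39: 820 * 0.944 = 774
40–49: 1640 * 0.955 = 1566
50+: 1980 * 0.942 + 1600 * 0.349 = 1865 + 558 = 2423
Net migration: 50+ − 150 → 2273
→ [216, 1076, 572, 774, 1566, 2273]
Period 2:
Births: 572 * 0.264 = 151
10–19: 216 * 0.961 = 208
20–29: 1076 * 0.953 = 1025
30–39: 572 * 0.944 = 540
40–49: 774 * 0.955 = 739
50+: 1566 * 0.942 + 2273 * 0.349 = 1475 + 793 = 2268
Net migration: 50+ − 150 → 2118
→ [151, 208, 1025, 540, 739, 2118]

151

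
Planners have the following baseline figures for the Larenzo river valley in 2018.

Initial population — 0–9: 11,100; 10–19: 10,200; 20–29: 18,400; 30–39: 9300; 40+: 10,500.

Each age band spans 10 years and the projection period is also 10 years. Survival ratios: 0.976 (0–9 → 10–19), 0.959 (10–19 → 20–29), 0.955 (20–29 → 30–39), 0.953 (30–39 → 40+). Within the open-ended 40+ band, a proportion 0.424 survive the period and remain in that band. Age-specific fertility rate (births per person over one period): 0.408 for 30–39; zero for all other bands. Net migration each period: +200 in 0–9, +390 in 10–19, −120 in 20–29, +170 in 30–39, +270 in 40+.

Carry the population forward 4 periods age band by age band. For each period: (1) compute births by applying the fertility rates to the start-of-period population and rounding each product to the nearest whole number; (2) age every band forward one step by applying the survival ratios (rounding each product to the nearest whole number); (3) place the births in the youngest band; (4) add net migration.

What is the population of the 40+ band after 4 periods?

18154

(Groups numbered youngest = 1 to oldest = 5.)
Period 1.
Births: 9300 * 0.408 = 3794
Group 2: 11100 * 0.976 = 10834
Group 3: 10200 * 0.959 = 9782
Group 4: 18400 * 0.955 = 17572
Group 5: 9300 * 0.953 + 10500 * 0.424 = 8863 + 4452 = 13315
Net migration: Group 1 + 200 → 3994; Group 2 + 390 → 11224; Group 3 − 120 → 9662; Group 4 + 170 → 17742; Group 5 + 270 → 13585
End of period: [3994, 11224, 9662, 17742, 13585]
Period 2.
Births: 17742 * 0.408 = 7239
Group 2: 3994 * 0.976 = 3898
Group 3: 11224 * 0.959 = 10764
Group 4: 9662 * 0.955 = 9227
Group 5: 17742 * 0.953 + 13585 * 0.424 = 16908 + 5760 = 22668
Net migration: Group 1 + 200 → 7439; Group 2 + 390 → 4288; Group 3 − 120 → 10644; Group 4 + 170 → 9397; Group 5 + 270 → 22938
End of period: [7439, 4288, 10644, 9397, 22938]
Period 3.
Births: 9397 * 0.408 = 3834
Group 2: 7439 * 0.976 = 7260
Group 3: 4288 * 0.959 = 4112
Group 4: 10644 * 0.955 = 10165
Group 5: 9397 * 0.953 + 22938 * 0.424 = 8955 + 9726 = 18681
Net migration: Group 1 + 200 → 4034; Group 2 + 390 → 7650; Group 3 − 120 → 3992; Group 4 + 170 → 10335; Group 5 + 270 → 18951
End of period: [4034, 7650, 3992, 10335, 18951]
Period 4.
Births: 10335 * 0.408 = 4217
Group 2: 4034 * 0.976 = 3937
Group 3: 7650 * 0.959 = 7336
Group 4: 3992 * 0.955 = 3812
Group 5: 10335 * 0.953 + 18951 * 0.424 = 9849 + 8035 = 17884
Net migration: Group 1 + 200 → 4417; Group 2 + 390 → 4327; Group 3 − 120 → 7216; Group 4 + 170 → 3982; Group 5 + 270 → 18154
End of period: [4417, 4327, 7216, 3982, 18154]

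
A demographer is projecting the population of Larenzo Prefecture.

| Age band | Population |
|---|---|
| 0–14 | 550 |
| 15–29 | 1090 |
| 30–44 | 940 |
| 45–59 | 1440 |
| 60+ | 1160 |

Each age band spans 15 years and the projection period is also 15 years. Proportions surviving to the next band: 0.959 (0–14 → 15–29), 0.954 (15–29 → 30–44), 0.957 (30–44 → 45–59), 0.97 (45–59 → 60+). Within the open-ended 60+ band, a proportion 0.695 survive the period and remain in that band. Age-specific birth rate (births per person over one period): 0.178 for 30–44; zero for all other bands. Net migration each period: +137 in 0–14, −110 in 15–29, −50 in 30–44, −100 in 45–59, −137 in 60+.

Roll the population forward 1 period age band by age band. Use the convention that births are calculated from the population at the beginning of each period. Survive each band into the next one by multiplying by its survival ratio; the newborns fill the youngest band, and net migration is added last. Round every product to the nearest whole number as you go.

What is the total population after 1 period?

Period 1.
Births: 940 × 0.178 = 167
15–29: 550 × 0.959 = 527
30–44: 1090 × 0.954 = 1040
45–59: 940 × 0.957 = 900
60+: 1440 × 0.97 + 1160 × 0.695 = 1397 + 806 = 2203
Net migration: 0–14 + 137 → 304; 15–29 − 110 → 417; 30–44 − 50 → 990; 45–59 − 100 → 800; 60+ − 137 → 2066
Giving 304 / 417 / 990 / 800 / 2066.
Total after period 1: 304 + 417 + 990 + 800 + 2066 = 4577

4577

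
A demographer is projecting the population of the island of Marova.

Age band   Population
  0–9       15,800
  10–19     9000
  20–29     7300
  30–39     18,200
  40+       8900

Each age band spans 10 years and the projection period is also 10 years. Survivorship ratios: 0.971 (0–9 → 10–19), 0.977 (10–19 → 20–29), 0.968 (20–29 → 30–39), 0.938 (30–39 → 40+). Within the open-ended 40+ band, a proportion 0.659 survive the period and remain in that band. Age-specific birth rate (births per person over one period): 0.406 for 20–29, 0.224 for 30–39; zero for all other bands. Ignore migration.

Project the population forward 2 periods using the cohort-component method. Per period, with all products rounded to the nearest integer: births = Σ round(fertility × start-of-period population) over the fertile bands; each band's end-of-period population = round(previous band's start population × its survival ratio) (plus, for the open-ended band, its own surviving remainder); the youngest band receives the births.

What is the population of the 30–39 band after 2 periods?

8512

[period 1]
Births: 7300 × 0.406 = 2964  |  18200 × 0.224 = 4077 ⇒ total 7041
10–19: 15800 × 0.971 = 15342
20–29: 9000 × 0.977 = 8793
30–39: 7300 × 0.968 = 7066
40+: 18200 × 0.938 + 8900 × 0.659 = 17072 + 5865 = 22937
End of period: [7041, 15342, 8793, 7066, 22937]
[period 2]
Births: 8793 × 0.406 = 3570  |  7066 × 0.224 = 1583 ⇒ total 5153
10–19: 7041 × 0.971 = 6837
20–29: 15342 × 0.977 = 14989
30–39: 8793 × 0.968 = 8512
40+: 7066 × 0.938 + 22937 × 0.659 = 6628 + 15115 = 21743
End of period: [5153, 6837, 14989, 8512, 21743]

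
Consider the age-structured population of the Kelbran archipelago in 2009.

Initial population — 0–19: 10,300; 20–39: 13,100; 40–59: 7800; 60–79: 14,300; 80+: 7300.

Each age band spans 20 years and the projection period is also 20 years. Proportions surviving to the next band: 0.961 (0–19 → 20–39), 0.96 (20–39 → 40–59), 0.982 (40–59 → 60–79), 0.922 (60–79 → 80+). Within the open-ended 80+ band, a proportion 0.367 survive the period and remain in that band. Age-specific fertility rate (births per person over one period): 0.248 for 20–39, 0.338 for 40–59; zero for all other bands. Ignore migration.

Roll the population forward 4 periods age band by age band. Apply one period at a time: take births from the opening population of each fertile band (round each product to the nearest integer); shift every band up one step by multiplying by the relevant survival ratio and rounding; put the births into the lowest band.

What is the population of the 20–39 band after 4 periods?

4434

Call the groups 1 to 5, youngest first.
[period 1]
Births: 13100 * 0.248 = 3249  |  7800 * 0.338 = 2636 → total 5885
Group 2: 10300 * 0.961 = 9898
Group 3: 13100 * 0.96 = 12576
Group 4: 7800 * 0.982 = 7660
Group 5: 14300 * 0.922 + 7300 * 0.367 = 13185 + 2679 = 15864
→ [5885, 9898, 12576, 7660, 15864]
[period 2]
Births: 9898 * 0.248 = 2455  |  12576 * 0.338 = 4251 → total 6706
Group 2: 5885 * 0.961 = 5655
Group 3: 9898 * 0.96 = 9502
Group 4: 12576 * 0.982 = 12350
Group 5: 7660 * 0.922 + 15864 * 0.367 = 7063 + 5822 = 12885
→ [6706, 5655, 9502, 12350, 12885]
[period 3]
Births: 5655 * 0.248 = 1402  |  9502 * 0.338 = 3212 → total 4614
Group 2: 6706 * 0.961 = 6444
Group 3: 5655 * 0.96 = 5429
Group 4: 9502 * 0.982 = 9331
Group 5: 12350 * 0.922 + 12885 * 0.367 = 11387 + 4729 = 16116
→ [4614, 6444, 5429, 9331, 16116]
[period 4]
Births: 6444 * 0.248 = 1598  |  5429 * 0.338 = 1835 → total 3433
Group 2: 4614 * 0.961 = 4434
Group 3: 6444 * 0.96 = 6186
Group 4: 5429 * 0.982 = 5331
Group 5: 9331 * 0.922 + 16116 * 0.367 = 8603 + 5915 = 14518
→ [3433, 4434, 6186, 5331, 14518]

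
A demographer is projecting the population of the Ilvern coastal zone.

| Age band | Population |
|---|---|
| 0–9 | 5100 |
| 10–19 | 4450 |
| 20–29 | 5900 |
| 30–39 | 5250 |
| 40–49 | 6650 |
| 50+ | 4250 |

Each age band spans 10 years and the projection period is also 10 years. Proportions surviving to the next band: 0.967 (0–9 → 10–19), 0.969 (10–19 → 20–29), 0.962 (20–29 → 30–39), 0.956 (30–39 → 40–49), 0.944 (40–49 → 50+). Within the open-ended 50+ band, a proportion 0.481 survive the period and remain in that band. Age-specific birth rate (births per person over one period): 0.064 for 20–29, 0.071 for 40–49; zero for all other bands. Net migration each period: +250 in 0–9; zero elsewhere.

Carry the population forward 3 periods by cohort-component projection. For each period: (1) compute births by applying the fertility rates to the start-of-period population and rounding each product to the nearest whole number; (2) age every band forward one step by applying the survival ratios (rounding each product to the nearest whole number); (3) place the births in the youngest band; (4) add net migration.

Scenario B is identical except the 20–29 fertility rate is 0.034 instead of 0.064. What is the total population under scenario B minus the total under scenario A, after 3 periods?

Let group 1 be 0–9 through group 6 = 50+.
After projecting period 1:
Births: 5900 × 0.064 = 378  |  6650 × 0.071 = 472 → total 850
Group 2: 5100 × 0.967 = 4932
Group 3: 4450 × 0.969 = 4312
Group 4: 5900 × 0.962 = 5676
Group 5: 5250 × 0.956 = 5019
Group 6: 6650 × 0.944 + 4250 × 0.481 = 6278 + 2044 = 8322
Net migration: Group 1 + 250 → 1100
End of period: [1100, 4932, 4312, 5676, 5019, 8322]
After projecting period 2:
Births: 4312 × 0.064 = 276  |  5019 × 0.071 = 356 → total 632
Group 2: 1100 × 0.967 = 1064
Group 3: 4932 × 0.969 = 4779
Group 4: 4312 × 0.962 = 4148
Group 5: 5676 × 0.956 = 5426
Group 6: 5019 × 0.944 + 8322 × 0.481 = 4738 + 4003 = 8741
Net migration: Group 1 + 250 → 882
End of period: [882, 1064, 4779, 4148, 5426, 8741]
After projecting period 3:
Births: 4779 × 0.064 = 306  |  5426 × 0.071 = 385 → total 691
Group 2: 882 × 0.967 = 853
Group 3: 1064 × 0.969 = 1031
Group 4: 4779 × 0.962 = 4597
Group 5: 4148 × 0.956 = 3965
Group 6: 5426 × 0.944 + 8741 × 0.481 = 5122 + 4204 = 9326
Net migration: Group 1 + 250 → 941
End of period: [941, 853, 1031, 4597, 3965, 9326]
Scenario A total after 3 periods: 20713
Scenario B projection —
After projecting period 1:
Births: 5900 × 0.034 = 201  |  6650 × 0.071 = 472 → total 673
Group 2: 5100 × 0.967 = 4932
Group 3: 4450 × 0.969 = 4312
Group 4: 5900 × 0.962 = 5676
Group 5: 5250 × 0.956 = 5019
Group 6: 6650 × 0.944 + 4250 × 0.481 = 6278 + 2044 = 8322
Net migration: Group 1 + 250 → 923
End of period: [923, 4932, 4312, 5676, 5019, 8322]
After projecting period 2:
Births: 4312 × 0.034 = 147  |  5019 × 0.071 = 356 → total 503
Group 2: 923 × 0.967 = 893
Group 3: 4932 × 0.969 = 4779
Group 4: 4312 × 0.962 = 4148
Group 5: 5676 × 0.956 = 5426
Group 6: 5019 × 0.944 + 8322 × 0.481 = 4738 + 4003 = 8741
Net migration: Group 1 + 250 → 753
End of period: [753, 893, 4779, 4148, 5426, 8741]
After projecting period 3:
Births: 4779 × 0.034 = 162  |  5426 × 0.071 = 385 → total 547
Group 2: 753 × 0.967 = 728
Group 3: 893 × 0.969 = 865
Group 4: 4779 × 0.962 = 4597
Group 5: 4148 × 0.956 = 3965
Group 6: 5426 × 0.944 + 8741 × 0.481 = 5122 + 4204 = 9326
Net migration: Group 1 + 250 → 797
End of period: [797, 728, 865, 4597, 3965, 9326]
Scenario B total after 3 periods: 20278
Difference B − A = 20278 − 20713 = -435

-435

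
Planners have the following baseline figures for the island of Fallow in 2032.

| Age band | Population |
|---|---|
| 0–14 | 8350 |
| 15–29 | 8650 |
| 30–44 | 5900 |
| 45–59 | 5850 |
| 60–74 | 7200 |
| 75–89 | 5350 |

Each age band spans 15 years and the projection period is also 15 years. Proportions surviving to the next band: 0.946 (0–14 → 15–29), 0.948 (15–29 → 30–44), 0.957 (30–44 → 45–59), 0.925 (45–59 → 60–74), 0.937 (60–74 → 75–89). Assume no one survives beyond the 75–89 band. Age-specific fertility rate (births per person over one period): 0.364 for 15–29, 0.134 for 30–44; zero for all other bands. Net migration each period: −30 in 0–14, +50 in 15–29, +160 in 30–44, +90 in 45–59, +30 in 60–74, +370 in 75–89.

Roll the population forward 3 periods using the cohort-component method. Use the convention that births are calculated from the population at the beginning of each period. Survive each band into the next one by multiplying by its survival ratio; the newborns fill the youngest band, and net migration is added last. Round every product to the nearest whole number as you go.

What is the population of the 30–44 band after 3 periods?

Call the groups 1 to 6, youngest first.
Period 1.
Births: 8650 * 0.364 = 3149 ; 5900 * 0.134 = 791 ⇒ total 3940
Group 2: 8350 * 0.946 = 7899
Group 3: 8650 * 0.948 = 8200
Group 4: 5900 * 0.957 = 5646
Group 5: 5850 * 0.925 = 5411
Group 6: 7200 * 0.937 = 6746
Net migration: Group 1 − 30 → 3910; Group 2 + 50 → 7949; Group 3 + 160 → 8360; Group 4 + 90 → 5736; Group 5 + 30 → 5441; Group 6 + 370 → 7116
Population now: 0–14=3910, 15–29=7949, 30–44=8360, 45–59=5736, 60–74=5441, 75–89=7116
Period 2.
Births: 7949 * 0.364 = 2893 ; 8360 * 0.134 = 1120 ⇒ total 4013
Group 2: 3910 * 0.946 = 3699
Group 3: 7949 * 0.948 = 7536
Group 4: 8360 * 0.957 = 8001
Group 5: 5736 * 0.925 = 5306
Group 6: 5441 * 0.937 = 5098
Net migration: Group 1 − 30 → 3983; Group 2 + 50 → 3749; Group 3 + 160 → 7696; Group 4 + 90 → 8091; Group 5 + 30 → 5336; Group 6 + 370 → 5468
Population now: 0–14=3983, 15–29=3749, 30–44=7696, 45–59=8091, 60–74=5336, 75–89=5468
Period 3.
Births: 3749 * 0.364 = 1365 ; 7696 * 0.134 = 1031 ⇒ total 2396
Group 2: 3983 * 0.946 = 3768
Group 3: 3749 * 0.948 = 3554
Group 4: 7696 * 0.957 = 7365
Group 5: 8091 * 0.925 = 7484
Group 6: 5336 * 0.937 = 5000
Net migration: Group 1 − 30 → 2366; Group 2 + 50 → 3818; Group 3 + 160 → 3714; Group 4 + 90 → 7455; Group 5 + 30 → 7514; Group 6 + 370 → 5370
Population now: 0–14=2366, 15–29=3818, 30–44=3714, 45–59=7455, 60–74=7514, 75–89=5370

3714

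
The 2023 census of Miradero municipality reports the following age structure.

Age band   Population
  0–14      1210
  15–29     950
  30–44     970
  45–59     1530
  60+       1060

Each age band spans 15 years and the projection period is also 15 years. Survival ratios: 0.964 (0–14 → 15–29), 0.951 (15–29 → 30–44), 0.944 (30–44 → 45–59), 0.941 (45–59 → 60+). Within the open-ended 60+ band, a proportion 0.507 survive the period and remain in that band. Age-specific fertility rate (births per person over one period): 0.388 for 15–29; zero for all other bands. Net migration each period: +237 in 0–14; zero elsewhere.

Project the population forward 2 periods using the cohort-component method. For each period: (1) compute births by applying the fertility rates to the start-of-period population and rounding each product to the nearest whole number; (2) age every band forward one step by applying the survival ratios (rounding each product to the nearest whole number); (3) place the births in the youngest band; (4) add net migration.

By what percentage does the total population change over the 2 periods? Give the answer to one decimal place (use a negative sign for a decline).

-10.9

— Period 1 —
Births: 950 × 0.388 = 369
15–29: 1210 × 0.964 = 1166
30–44: 950 × 0.951 = 903
45–59: 970 × 0.944 = 916
60+: 1530 × 0.941 + 1060 × 0.507 = 1440 + 537 = 1977
Net migration: 0–14 + 237 → 606
Population now: 0–14=606, 15–29=1166, 30–44=903, 45–59=916, 60+=1977
— Period 2 —
Births: 1166 × 0.388 = 452
15–29: 606 × 0.964 = 584
30–44: 1166 × 0.951 = 1109
45–59: 903 × 0.944 = 852
60+: 916 × 0.941 + 1977 × 0.507 = 862 + 1002 = 1864
Net migration: 0–14 + 237 → 689
Population now: 0–14=689, 15–29=584, 30–44=1109, 45–59=852, 60+=1864
Total: 5720 → 5098; change = -622; percentage change = -10.9%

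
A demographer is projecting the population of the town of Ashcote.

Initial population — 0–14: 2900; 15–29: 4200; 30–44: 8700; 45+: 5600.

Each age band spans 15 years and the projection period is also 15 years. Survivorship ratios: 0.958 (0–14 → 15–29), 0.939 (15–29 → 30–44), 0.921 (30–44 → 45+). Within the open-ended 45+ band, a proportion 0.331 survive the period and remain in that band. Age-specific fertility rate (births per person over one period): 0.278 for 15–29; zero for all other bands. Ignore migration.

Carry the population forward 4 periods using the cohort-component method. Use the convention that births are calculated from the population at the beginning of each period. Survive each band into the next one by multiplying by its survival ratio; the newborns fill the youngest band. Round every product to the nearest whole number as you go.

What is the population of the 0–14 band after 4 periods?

206

Let band 1 be 0–14 through band 4 = 45+.
[period 1]
Births: 4200 × 0.278 = 1168
Band 2: 2900 × 0.958 = 2778
Band 3: 4200 × 0.939 = 3944
Band 4: 8700 × 0.921 + 5600 × 0.331 = 8013 + 1854 = 9867
End of period: [1168, 2778, 3944, 9867]
[period 2]
Births: 2778 × 0.278 = 772
Band 2: 1168 × 0.958 = 1119
Band 3: 2778 × 0.939 = 2609
Band 4: 3944 × 0.921 + 9867 × 0.331 = 3632 + 3266 = 6898
End of period: [772, 1119, 2609, 6898]
[period 3]
Births: 1119 × 0.278 = 311
Band 2: 772 × 0.958 = 740
Band 3: 1119 × 0.939 = 1051
Band 4: 2609 × 0.921 + 6898 × 0.331 = 2403 + 2283 = 4686
End of period: [311, 740, 1051, 4686]
[period 4]
Births: 740 × 0.278 = 206
Band 2: 311 × 0.958 = 298
Band 3: 740 × 0.939 = 695
Band 4: 1051 × 0.921 + 4686 × 0.331 = 968 + 1551 = 2519
End of period: [206, 298, 695, 2519]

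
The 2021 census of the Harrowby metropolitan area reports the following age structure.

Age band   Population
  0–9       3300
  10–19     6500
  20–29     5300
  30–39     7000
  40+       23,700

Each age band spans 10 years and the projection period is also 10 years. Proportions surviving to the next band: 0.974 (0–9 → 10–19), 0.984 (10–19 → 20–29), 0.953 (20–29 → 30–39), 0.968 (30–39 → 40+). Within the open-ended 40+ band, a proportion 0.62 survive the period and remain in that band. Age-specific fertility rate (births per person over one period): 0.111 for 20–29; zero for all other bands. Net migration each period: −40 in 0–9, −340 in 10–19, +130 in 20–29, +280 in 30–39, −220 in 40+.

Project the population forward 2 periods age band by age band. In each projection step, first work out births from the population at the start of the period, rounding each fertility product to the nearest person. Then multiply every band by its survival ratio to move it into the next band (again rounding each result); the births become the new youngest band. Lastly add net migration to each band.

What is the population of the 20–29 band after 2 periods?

2958

(Bands numbered youngest = 1 to oldest = 5.)
Period 1:
Births: 5300 × 0.111 = 588
Band 2: 3300 × 0.974 = 3214
Band 3: 6500 × 0.984 = 6396
Band 4: 5300 × 0.953 = 5051
Band 5: 7000 × 0.968 + 23700 × 0.62 = 6776 + 14694 = 21470
Net migration: Band 1 − 40 → 548; Band 2 − 340 → 2874; Band 3 + 130 → 6526; Band 4 + 280 → 5331; Band 5 − 220 → 21250
Population now: 0–9=548, 10–19=2874, 20–29=6526, 30–39=5331, 40+=21250
Period 2:
Births: 6526 × 0.111 = 724
Band 2: 548 × 0.974 = 534
Band 3: 2874 × 0.984 = 2828
Band 4: 6526 × 0.953 = 6219
Band 5: 5331 × 0.968 + 21250 × 0.62 = 5160 + 13175 = 18335
Net migration: Band 1 − 40 → 684; Band 2 − 340 → 194; Band 3 + 130 → 2958; Band 4 + 280 → 6499; Band 5 − 220 → 18115
Population now: 0–9=684, 10–19=194, 20–29=2958, 30–39=6499, 40+=18115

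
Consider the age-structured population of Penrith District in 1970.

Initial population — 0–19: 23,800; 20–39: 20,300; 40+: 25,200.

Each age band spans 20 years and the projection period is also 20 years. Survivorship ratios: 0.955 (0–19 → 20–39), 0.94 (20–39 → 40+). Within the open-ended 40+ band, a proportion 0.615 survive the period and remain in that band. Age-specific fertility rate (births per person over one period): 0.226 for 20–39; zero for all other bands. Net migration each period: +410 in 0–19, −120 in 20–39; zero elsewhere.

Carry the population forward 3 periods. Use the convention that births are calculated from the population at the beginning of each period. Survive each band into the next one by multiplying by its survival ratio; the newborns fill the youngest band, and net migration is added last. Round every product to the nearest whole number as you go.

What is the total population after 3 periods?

After projecting period 1:
Births: 20300 * 0.226 = 4588
20–39: 23800 * 0.955 = 22729
40+: 20300 * 0.94 + 25200 * 0.615 = 19082 + 15498 = 34580
Net migration: 0–19 + 410 → 4998; 20–39 − 120 → 22609
Giving 4998 / 22609 / 34580.
After projecting period 2:
Births: 22609 * 0.226 = 5110
20–39: 4998 * 0.955 = 4773
40+: 22609 * 0.94 + 34580 * 0.615 = 21252 + 21267 = 42519
Net migration: 0–19 + 410 → 5520; 20–39 − 120 → 4653
Giving 5520 / 4653 / 42519.
After projecting period 3:
Births: 4653 * 0.226 = 1052
20–39: 5520 * 0.955 = 5272
40+: 4653 * 0.94 + 42519 * 0.615 = 4374 + 26149 = 30523
Net migration: 0–19 + 410 → 1462; 20–39 − 120 → 5152
Giving 1462 / 5152 / 30523.
Total after period 3: 1462 + 5152 + 30523 = 37137

37137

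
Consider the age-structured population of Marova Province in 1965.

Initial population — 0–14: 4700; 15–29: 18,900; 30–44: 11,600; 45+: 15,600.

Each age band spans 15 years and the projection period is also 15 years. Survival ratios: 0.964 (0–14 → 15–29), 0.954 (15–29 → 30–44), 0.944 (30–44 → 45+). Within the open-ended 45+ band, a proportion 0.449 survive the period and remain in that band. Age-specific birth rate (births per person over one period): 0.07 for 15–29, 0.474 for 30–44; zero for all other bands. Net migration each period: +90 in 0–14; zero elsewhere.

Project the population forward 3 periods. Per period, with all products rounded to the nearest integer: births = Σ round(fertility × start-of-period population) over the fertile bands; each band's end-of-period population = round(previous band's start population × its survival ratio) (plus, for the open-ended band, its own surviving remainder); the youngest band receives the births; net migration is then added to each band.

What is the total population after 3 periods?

(Groups numbered youngest = 1 to oldest = 4.)
Period 1.
Births: 18900 × 0.07 = 1323  |  11600 × 0.474 = 5498 ⇒ total 6821
Group 2: 4700 × 0.964 = 4531
Group 3: 18900 × 0.954 = 18031
Group 4: 11600 × 0.944 + 15600 × 0.449 = 10950 + 7004 = 17954
Net migration: Group 1 + 90 → 6911
Giving 6911 / 4531 / 18031 / 17954.
Period 2.
Births: 4531 × 0.07 = 317  |  18031 × 0.474 = 8547 ⇒ total 8864
Group 2: 6911 × 0.964 = 6662
Group 3: 4531 × 0.954 = 4323
Group 4: 18031 × 0.944 + 17954 × 0.449 = 17021 + 8061 = 25082
Net migration: Group 1 + 90 → 8954
Giving 8954 / 6662 / 4323 / 25082.
Period 3.
Births: 6662 × 0.07 = 466  |  4323 × 0.474 = 2049 ⇒ total 2515
Group 2: 8954 × 0.964 = 8632
Group 3: 6662 × 0.954 = 6356
Group 4: 4323 × 0.944 + 25082 × 0.449 = 4081 + 11262 = 15343
Net migration: Group 1 + 90 → 2605
Giving 2605 / 8632 / 6356 / 15343.
Total after period 3: 2605 + 8632 + 6356 + 15343 = 32936

32936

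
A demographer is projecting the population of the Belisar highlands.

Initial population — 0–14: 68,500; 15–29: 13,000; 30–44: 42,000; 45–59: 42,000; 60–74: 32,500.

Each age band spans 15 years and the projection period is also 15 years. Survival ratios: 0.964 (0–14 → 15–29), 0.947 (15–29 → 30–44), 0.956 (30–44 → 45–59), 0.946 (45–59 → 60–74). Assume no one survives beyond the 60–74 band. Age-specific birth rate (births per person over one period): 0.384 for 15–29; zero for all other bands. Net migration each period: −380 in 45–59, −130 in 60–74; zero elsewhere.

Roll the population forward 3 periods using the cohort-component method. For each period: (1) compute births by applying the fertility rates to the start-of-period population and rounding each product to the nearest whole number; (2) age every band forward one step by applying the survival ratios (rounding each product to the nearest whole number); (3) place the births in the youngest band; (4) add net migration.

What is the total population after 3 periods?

Let group 1 be 0–14 through group 5 = 60–74.
Period 1.
Births: 13000 * 0.384 = 4992
Group 2: 68500 * 0.964 = 66034
Group 3: 13000 * 0.947 = 12311
Group 4: 42000 * 0.956 = 40152
Group 5: 42000 * 0.946 = 39732
Net migration: Group 4 − 380 → 39772; Group 5 − 130 → 39602
→ [4992, 66034, 12311, 39772, 39602]
Period 2.
Births: 66034 * 0.384 = 25357
Group 2: 4992 * 0.964 = 4812
Group 3: 66034 * 0.947 = 62534
Group 4: 12311 * 0.956 = 11769
Group 5: 39772 * 0.946 = 37624
Net migration: Group 4 − 380 → 11389; Group 5 − 130 → 37494
→ [25357, 4812, 62534, 11389, 37494]
Period 3.
Births: 4812 * 0.384 = 1848
Group 2: 25357 * 0.964 = 24444
Group 3: 4812 * 0.947 = 4557
Group 4: 62534 * 0.956 = 59783
Group 5: 11389 * 0.946 = 10774
Net migration: Group 4 − 380 → 59403; Group 5 − 130 → 10644
→ [1848, 24444, 4557, 59403, 10644]
Total after period 3: 1848 + 24444 + 4557 + 59403 + 10644 = 100896

100896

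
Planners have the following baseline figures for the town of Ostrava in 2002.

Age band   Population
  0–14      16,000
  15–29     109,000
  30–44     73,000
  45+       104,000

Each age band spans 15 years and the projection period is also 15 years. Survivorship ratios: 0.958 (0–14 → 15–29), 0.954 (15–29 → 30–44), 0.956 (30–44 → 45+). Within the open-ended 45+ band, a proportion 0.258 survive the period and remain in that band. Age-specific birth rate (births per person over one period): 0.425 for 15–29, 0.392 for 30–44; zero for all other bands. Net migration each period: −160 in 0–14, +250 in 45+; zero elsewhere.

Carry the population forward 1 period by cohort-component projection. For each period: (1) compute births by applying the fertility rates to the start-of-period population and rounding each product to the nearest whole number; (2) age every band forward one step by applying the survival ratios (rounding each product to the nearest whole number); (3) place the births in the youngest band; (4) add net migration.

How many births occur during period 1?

Period 1.
Births: 109000 × 0.425 = 46325 ; 73000 × 0.392 = 28616 → total 74941
15–29: 16000 × 0.958 = 15328
30–44: 109000 × 0.954 = 103986
45+: 73000 × 0.956 + 104000 × 0.258 = 69788 + 26832 = 96620
Net migration: 0–14 − 160 → 74781; 45+ + 250 → 96870
→ [74781, 15328, 103986, 96870]

74941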